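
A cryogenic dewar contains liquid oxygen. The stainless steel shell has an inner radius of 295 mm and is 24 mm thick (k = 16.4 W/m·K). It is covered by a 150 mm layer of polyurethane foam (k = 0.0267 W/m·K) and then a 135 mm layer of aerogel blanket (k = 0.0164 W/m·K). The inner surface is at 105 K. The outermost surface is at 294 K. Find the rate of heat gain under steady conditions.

Radial (spherical) resistances in series:
R_stainless steel shell = (1/0.295 − 1/0.319)/(4π×16.4) = 0.001237 K/W
R_polyurethane foam = (1/0.319 − 1/0.469)/(4π×0.0267) = 2.988 K/W
R_aerogel blanket = (1/0.469 − 1/0.604)/(4π×0.0164) = 2.312 K/W
R_total = 5.302 K/W
Q = ΔT/R_total = 189/5.302

Q ≈ 35.6 W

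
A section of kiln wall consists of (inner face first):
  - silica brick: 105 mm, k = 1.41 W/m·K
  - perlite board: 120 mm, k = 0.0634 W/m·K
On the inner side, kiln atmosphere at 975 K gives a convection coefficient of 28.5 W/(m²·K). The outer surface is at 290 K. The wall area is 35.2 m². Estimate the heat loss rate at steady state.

Q ≈ 12000 W

Series thermal resistances:
R_inner film = 1/(h_i·A) = 1/(28.5×35.2) = 9.968×10^-4 K/W
R_silica brick = L/(kA) = 0.105/(1.41×35.2) = 0.002116 K/W
R_perlite board = L/(kA) = 0.12/(0.0634×35.2) = 0.05377 K/W
R_total = 0.05688 K/W
Q = ΔT / R_total = 685 / 0.05688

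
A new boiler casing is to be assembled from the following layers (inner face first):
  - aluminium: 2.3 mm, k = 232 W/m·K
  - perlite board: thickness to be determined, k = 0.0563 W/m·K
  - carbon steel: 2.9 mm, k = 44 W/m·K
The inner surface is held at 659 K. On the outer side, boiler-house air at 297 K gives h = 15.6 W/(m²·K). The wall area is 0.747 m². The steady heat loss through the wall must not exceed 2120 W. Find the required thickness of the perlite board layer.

Series thermal resistances:
R_aluminium = L/(kA) = 0.0023/(232×0.747) = 1.327×10^-5 K/W
R_carbon steel = L/(kA) = 0.0029/(44×0.747) = 8.823×10^-5 K/W
R_outer film = 1/(h_o·A) = 1/(15.6×0.747) = 0.08581 K/W
Sum of the known resistances R_other = 0.08591 K/W
Required total resistance R_tot = ΔT/Q_allow = 362/2120 = 0.1708 K/W
R_perlite board = R_tot − R_other = 0.08484 K/W
L = R·k·A = 0.08484×0.0563×0.747

L ≈ 3.57 mm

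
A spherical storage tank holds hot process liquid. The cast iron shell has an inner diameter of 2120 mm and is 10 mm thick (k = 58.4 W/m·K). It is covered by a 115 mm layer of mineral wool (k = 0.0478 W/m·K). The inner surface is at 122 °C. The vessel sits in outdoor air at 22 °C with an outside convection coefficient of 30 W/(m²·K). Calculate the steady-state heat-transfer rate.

Q ≈ 654 W

Each spherical layer contributes R = (1/r_i − 1/r_o)/(4πk):
R_cast iron shell = (1/1.06 − 1/1.07)/(4π×58.4) = 1.201×10^-5 K/W
R_mineral wool = (1/1.07 − 1/1.185)/(4π×0.0478) = 0.151 K/W
R_outer film = 1/(h·4πr_o²) = 1/(30×4π×1.185²) = 0.001889 K/W
R_total = 0.1529 K/W
Q = ΔT/R_total = 100/0.1529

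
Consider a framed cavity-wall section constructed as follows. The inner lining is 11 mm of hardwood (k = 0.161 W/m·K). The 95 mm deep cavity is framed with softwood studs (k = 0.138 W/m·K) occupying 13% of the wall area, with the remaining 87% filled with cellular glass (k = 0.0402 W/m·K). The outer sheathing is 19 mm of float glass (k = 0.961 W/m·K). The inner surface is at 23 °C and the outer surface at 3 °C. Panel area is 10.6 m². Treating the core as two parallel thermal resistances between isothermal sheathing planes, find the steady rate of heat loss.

Q ≈ 113 W

Sheathing layers in series; stud and cavity paths in parallel between them.
R_inner = 0.011/(0.161×10.6) = 0.006446 K/W
R_stud  = 0.095/(0.138×0.13×10.6) = 0.4996 K/W
R_cav   = 0.095/(0.0402×0.87×10.6) = 0.2563 K/W
1/R_core = 1/R_stud + 1/R_cav → R_core = 0.1694 K/W
R_outer = 0.019/(0.961×10.6) = 0.001865 K/W
R_total = 0.1777 K/W
Q = ΔT/R_total = 20/0.1777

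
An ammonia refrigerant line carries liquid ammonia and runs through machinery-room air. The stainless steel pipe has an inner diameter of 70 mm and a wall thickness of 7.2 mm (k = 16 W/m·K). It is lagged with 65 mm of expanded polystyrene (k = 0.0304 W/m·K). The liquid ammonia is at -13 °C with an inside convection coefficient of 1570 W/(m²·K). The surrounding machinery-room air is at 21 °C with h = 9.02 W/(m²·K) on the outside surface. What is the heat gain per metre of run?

q′ ≈ 6.73 W/m

Treating each annulus and film as a series resistance:
R_inner film = 1/(h_i·2πr₁L) = 1/(1570×2π×0.035×1) = 0.002896 K/W
R_stainless steel pipe wall = ln(42.2/35)/(2π×16×1) = 0.001861 K/W
R_expanded polystyrene = ln(107.2/42.2)/(2π×0.0304×1) = 4.881 K/W
R_outer film = 1/(h_o·2πr_oL) = 1/(9.02×2π×0.1072×1) = 0.1646 K/W
R_total = 5.05 K/W
Q = ΔT/R_total = 34/5.05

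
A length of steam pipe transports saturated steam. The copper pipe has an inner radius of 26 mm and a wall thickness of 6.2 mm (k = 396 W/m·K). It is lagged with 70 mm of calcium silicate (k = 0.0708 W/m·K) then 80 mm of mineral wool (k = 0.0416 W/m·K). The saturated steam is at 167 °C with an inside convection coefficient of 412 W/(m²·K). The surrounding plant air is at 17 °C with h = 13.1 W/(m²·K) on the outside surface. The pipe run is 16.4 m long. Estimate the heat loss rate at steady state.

Per-layer cylindrical resistances, series-summed:
R_inner film = 1/(h_i·2πr₁L) = 1/(412×2π×0.026×16.4) = 9.06×10^-4 K/W
R_copper pipe wall = ln(32.2/26)/(2π×396×16.4) = 5.241×10^-6 K/W
R_calcium silicate = ln(102.2/32.2)/(2π×0.0708×16.4) = 0.1583 K/W
R_mineral wool = ln(182.2/102.2)/(2π×0.0416×16.4) = 0.1349 K/W
R_outer film = 1/(h_o·2πr_oL) = 1/(13.1×2π×0.1822×16.4) = 0.004066 K/W
R_total = 0.2982 K/W
Q = ΔT/R_total = 150/0.2982

Q ≈ 503 W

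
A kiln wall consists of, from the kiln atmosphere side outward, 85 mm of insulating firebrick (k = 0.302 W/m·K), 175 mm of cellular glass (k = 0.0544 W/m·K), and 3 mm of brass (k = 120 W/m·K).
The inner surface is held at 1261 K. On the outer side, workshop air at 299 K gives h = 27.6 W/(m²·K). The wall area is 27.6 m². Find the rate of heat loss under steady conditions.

Q ≈ 7510 W

Thermal resistances in series:
R_insulating firebrick = L/(kA) = 0.085/(0.302×27.6) = 0.0102 K/W
R_cellular glass = L/(kA) = 0.175/(0.0544×27.6) = 0.1166 K/W
R_brass = L/(kA) = 0.003/(120×27.6) = 9.058×10^-7 K/W
R_outer film = 1/(h_o·A) = 1/(27.6×27.6) = 0.001313 K/W
R_total = 0.1281 K/W
Q = ΔT / R_total = 962 / 0.1281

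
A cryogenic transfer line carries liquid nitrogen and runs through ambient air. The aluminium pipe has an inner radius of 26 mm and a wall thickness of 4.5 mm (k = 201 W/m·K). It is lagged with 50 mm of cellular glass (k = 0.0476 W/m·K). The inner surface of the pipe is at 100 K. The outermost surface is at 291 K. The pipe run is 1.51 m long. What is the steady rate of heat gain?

Q ≈ 88.9 W

For a radial system each layer contributes R = ln(r_out/r_in)/(2πkL); films add R = 1/(hA).
R_aluminium pipe wall = ln(30.5/26)/(2π×201×1.51) = 8.371×10^-5 K/W
R_cellular glass = ln(80.5/30.5)/(2π×0.0476×1.51) = 2.149 K/W
R_total = 2.149 K/W
Q = ΔT/R_total = 191/2.149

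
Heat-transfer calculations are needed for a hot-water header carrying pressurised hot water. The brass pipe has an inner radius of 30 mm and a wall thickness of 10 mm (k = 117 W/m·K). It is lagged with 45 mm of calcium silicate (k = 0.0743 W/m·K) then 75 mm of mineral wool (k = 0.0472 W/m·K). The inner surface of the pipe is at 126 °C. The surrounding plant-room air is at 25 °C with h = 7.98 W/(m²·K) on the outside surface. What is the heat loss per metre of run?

q′ ≈ 26.1 W/m

Cylindrical conduction, so R = ln(r₂/r₁)/(2πkL) per layer, in series:
R_brass pipe wall = ln(40/30)/(2π×117×1) = 3.913×10^-4 K/W
R_calcium silicate = ln(85/40)/(2π×0.0743×1) = 1.615 K/W
R_mineral wool = ln(160/85)/(2π×0.0472×1) = 2.133 K/W
R_outer film = 1/(h_o·2πr_oL) = 1/(7.98×2π×0.16×1) = 0.1247 K/W
R_total = 3.872 K/W
Q = ΔT/R_total = 101/3.872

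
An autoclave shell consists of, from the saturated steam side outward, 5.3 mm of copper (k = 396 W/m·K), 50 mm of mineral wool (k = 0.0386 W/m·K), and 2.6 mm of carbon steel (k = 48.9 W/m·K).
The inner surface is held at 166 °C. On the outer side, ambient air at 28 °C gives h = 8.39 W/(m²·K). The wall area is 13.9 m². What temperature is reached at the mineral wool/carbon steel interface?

Series thermal resistances:
R_copper = L/(kA) = 0.0053/(396×13.9) = 9.629×10^-7 K/W
R_mineral wool = L/(kA) = 0.05/(0.0386×13.9) = 0.09319 K/W
R_carbon steel = L/(kA) = 0.0026/(48.9×13.9) = 3.825×10^-6 K/W
R_outer film = 1/(h_o·A) = 1/(8.39×13.9) = 0.008575 K/W
R_total = 0.1018 K/W;  Q = ΔT/R_total = 138/0.1018 = 1356 W
T_interface = T_inner − Q·ΣR(inner→interface) = 166 − 1360×0.09319

T ≈ 39.6 °C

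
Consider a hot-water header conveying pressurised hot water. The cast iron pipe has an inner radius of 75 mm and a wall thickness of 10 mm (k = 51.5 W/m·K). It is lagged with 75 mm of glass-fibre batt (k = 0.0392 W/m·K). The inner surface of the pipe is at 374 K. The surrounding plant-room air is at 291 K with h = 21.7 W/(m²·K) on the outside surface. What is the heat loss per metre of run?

q′ ≈ 31.7 W/m

Radial resistances (cylindrical: R_cond = ln(r_o/r_i)/(2πkL), R_conv = 1/(h·2πrL)):
R_cast iron pipe wall = ln(85/75)/(2π×51.5×1) = 3.868×10^-4 K/W
R_glass-fibre batt = ln(160/85)/(2π×0.0392×1) = 2.568 K/W
R_outer film = 1/(h_o·2πr_oL) = 1/(21.7×2π×0.16×1) = 0.04584 K/W
R_total = 2.614 K/W
Q = ΔT/R_total = 83/2.614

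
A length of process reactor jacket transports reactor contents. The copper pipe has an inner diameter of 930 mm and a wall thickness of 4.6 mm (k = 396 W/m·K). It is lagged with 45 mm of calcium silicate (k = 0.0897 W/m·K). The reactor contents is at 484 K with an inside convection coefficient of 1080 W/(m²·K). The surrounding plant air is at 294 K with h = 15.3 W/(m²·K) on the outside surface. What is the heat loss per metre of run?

q′ ≈ 1040 W/m

Cylindrical conduction, so R = ln(r₂/r₁)/(2πkL) per layer, in series:
R_inner film = 1/(h_i·2πr₁L) = 1/(1080×2π×0.465×1) = 3.169×10^-4 K/W
R_copper pipe wall = ln(469.6/465)/(2π×396×1) = 3.956×10^-6 K/W
R_calcium silicate = ln(514.6/469.6)/(2π×0.0897×1) = 0.1624 K/W
R_outer film = 1/(h_o·2πr_oL) = 1/(15.3×2π×0.5146×1) = 0.02021 K/W
R_total = 0.1829 K/W
Q = ΔT/R_total = 190/0.1829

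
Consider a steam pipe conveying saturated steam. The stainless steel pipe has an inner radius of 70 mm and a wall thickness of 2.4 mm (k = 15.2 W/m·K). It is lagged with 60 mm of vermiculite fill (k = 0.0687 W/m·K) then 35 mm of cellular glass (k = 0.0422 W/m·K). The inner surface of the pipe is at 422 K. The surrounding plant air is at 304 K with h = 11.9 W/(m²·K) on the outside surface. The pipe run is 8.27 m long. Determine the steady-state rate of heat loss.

Per-layer cylindrical resistances, series-summed:
R_stainless steel pipe wall = ln(72.4/70)/(2π×15.2×8.27) = 4.268×10^-5 K/W
R_vermiculite fill = ln(132.4/72.4)/(2π×0.0687×8.27) = 0.1691 K/W
R_cellular glass = ln(167.4/132.4)/(2π×0.0422×8.27) = 0.107 K/W
R_outer film = 1/(h_o·2πr_oL) = 1/(11.9×2π×0.1674×8.27) = 0.009661 K/W
R_total = 0.2858 K/W
Q = ΔT/R_total = 118/0.2858

Q ≈ 413 W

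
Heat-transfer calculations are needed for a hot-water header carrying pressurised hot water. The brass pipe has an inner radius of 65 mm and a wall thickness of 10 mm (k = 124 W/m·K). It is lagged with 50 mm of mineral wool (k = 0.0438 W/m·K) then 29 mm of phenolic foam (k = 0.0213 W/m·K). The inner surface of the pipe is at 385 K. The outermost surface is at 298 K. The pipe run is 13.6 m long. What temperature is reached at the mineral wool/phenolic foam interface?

T ≈ 338 K

Per-layer cylindrical resistances, series-summed:
R_brass pipe wall = ln(75/65)/(2π×124×13.6) = 1.351×10^-5 K/W
R_mineral wool = ln(125/75)/(2π×0.0438×13.6) = 0.1365 K/W
R_phenolic foam = ln(154/125)/(2π×0.0213×13.6) = 0.1146 K/W
R_total = 0.2511 K/W
Q = ΔT/R_total = 87/0.2511
Q = 346 W
T_interface = T_inner − Q·ΣR(inner→interface) = 385 − 346×0.1365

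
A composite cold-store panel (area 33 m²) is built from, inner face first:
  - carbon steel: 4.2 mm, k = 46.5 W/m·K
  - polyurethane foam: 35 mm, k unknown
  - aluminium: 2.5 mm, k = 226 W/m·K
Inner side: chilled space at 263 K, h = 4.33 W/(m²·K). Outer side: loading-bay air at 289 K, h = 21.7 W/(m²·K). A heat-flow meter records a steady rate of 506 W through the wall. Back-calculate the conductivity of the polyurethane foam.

k ≈ 0.0247 W/(m·K)

Using the resistance-network approach (series):
R_inner film = 1/(h_i·A) = 1/(4.33×33) = 0.006998 K/W
R_carbon steel = L/(kA) = 0.0042/(46.5×33) = 2.737×10^-6 K/W
R_aluminium = L/(kA) = 0.0025/(226×33) = 3.352×10^-7 K/W
R_outer film = 1/(h_o·A) = 1/(21.7×33) = 0.001396 K/W
Sum of known resistances R_other = 0.008398 K/W
Total R = ΔT/Q = 26/506 = 0.05138 K/W
R_polyurethane foam = R_total − R_other = 0.04299 K/W
k = L/(R·A) = 0.035/(0.04299×33)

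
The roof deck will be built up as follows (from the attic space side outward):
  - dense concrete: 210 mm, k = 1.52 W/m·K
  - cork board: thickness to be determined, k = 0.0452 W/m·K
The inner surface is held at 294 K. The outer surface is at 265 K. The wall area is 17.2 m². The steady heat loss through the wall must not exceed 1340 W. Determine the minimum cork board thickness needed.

L ≈ 10.6 mm

Treating each layer as a thermal resistance in series:
R_dense concrete = L/(kA) = 0.21/(1.52×17.2) = 0.008032 K/W
Sum of the known resistances R_other = 0.008032 K/W
Required total resistance R_tot = ΔT/Q_allow = 29/1340 = 0.02164 K/W
R_cork board = R_tot − R_other = 0.01361 K/W
L = R·k·A = 0.01361×0.0452×17.2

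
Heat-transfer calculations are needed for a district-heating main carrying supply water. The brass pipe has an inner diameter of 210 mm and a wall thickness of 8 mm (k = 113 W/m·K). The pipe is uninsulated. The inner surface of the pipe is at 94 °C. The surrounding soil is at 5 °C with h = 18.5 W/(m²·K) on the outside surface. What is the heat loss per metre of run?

q′ ≈ 1170 W/m

Cylindrical conduction, so R = ln(r₂/r₁)/(2πkL) per layer, in series:
R_brass pipe wall = ln(113/105)/(2π×113×1) = 1.034×10^-4 K/W
R_outer film = 1/(h_o·2πr_oL) = 1/(18.5×2π×0.113×1) = 0.07613 K/W
R_total = 0.07624 K/W
Q = ΔT/R_total = 89/0.07624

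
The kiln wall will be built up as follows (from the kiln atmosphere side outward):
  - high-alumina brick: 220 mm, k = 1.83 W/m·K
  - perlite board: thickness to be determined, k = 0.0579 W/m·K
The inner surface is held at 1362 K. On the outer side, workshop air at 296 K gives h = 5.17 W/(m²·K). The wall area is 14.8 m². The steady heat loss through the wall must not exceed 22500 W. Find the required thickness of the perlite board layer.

L ≈ 22.4 mm

Using the resistance-network approach (series):
R_high-alumina brick = L/(kA) = 0.22/(1.83×14.8) = 0.008123 K/W
R_outer film = 1/(h_o·A) = 1/(5.17×14.8) = 0.01307 K/W
Sum of the known resistances R_other = 0.02119 K/W
Required total resistance R_tot = ΔT/Q_allow = 1066/22500 = 0.04738 K/W
R_perlite board = R_tot − R_other = 0.02619 K/W
L = R·k·A = 0.02619×0.0579×14.8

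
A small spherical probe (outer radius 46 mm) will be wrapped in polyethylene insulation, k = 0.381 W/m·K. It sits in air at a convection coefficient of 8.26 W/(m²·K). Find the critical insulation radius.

r_cr ≈ 92.3 mm

For a sphere r_cr = 2k/h = 2×0.381/8.26
r_cr = 92.3 mm; since the bare radius (46 mm) is below r_cr, adding a thin layer of insulation will *increase* heat loss.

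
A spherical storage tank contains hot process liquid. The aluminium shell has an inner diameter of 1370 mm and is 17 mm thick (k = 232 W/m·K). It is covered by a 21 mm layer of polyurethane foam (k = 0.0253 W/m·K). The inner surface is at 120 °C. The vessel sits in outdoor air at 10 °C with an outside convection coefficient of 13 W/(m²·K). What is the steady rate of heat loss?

Each spherical layer contributes R = (1/r_i − 1/r_o)/(4πk):
R_aluminium shell = (1/0.685 − 1/0.702)/(4π×232) = 1.213×10^-5 K/W
R_polyurethane foam = (1/0.702 − 1/0.723)/(4π×0.0253) = 0.1301 K/W
R_outer film = 1/(h·4πr_o²) = 1/(13×4π×0.723²) = 0.01171 K/W
R_total = 0.1419 K/W
Q = ΔT/R_total = 110/0.1419

Q ≈ 775 W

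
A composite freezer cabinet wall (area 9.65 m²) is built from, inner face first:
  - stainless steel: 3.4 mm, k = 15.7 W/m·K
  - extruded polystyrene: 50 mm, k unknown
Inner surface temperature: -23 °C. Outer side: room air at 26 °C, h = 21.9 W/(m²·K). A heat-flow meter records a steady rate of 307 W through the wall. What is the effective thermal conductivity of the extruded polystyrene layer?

k ≈ 0.0335 W/(m·K)

Series thermal resistances:
R_stainless steel = L/(kA) = 0.0034/(15.7×9.65) = 2.244×10^-5 K/W
R_outer film = 1/(h_o·A) = 1/(21.9×9.65) = 0.004732 K/W
Sum of known resistances R_other = 0.004754 K/W
Total R = ΔT/Q = 49/307 = 0.1596 K/W
R_extruded polystyrene = R_total − R_other = 0.1549 K/W
k = L/(R·A) = 0.05/(0.1549×9.65)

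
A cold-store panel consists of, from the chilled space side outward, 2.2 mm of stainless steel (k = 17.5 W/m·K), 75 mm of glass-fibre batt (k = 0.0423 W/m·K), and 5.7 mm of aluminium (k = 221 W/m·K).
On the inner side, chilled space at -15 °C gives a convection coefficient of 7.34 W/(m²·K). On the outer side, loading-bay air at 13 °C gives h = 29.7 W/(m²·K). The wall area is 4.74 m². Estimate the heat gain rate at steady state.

Using the resistance-network approach (series):
R_inner film = 1/(h_i·A) = 1/(7.34×4.74) = 0.02874 K/W
R_stainless steel = L/(kA) = 0.0022/(17.5×4.74) = 2.652×10^-5 K/W
R_glass-fibre batt = L/(kA) = 0.075/(0.0423×4.74) = 0.3741 K/W
R_aluminium = L/(kA) = 0.0057/(221×4.74) = 5.441×10^-6 K/W
R_outer film = 1/(h_o·A) = 1/(29.7×4.74) = 0.007103 K/W
R_total = 0.4099 K/W
Q = ΔT / R_total = 28 / 0.4099

Q ≈ 68.3 W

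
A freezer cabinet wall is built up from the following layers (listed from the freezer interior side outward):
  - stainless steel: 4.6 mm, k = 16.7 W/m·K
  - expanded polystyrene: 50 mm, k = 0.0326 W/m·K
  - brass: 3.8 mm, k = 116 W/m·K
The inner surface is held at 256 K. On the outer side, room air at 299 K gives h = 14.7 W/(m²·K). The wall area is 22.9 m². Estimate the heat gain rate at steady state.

Q ≈ 615 W

Using the resistance-network approach (series):
R_stainless steel = L/(kA) = 0.0046/(16.7×22.9) = 1.203×10^-5 K/W
R_expanded polystyrene = L/(kA) = 0.05/(0.0326×22.9) = 0.06698 K/W
R_brass = L/(kA) = 0.0038/(116×22.9) = 1.431×10^-6 K/W
R_outer film = 1/(h_o·A) = 1/(14.7×22.9) = 0.002971 K/W
R_total = 0.06996 K/W
Q = ΔT / R_total = 43 / 0.06996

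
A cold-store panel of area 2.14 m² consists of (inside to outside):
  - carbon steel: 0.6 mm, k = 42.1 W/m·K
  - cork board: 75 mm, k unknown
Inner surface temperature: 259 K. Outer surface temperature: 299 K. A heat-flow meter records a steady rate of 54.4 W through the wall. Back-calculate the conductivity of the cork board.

Using the resistance-network approach (series):
R_carbon steel = L/(kA) = 0.0006/(42.1×2.14) = 6.66×10^-6 K/W
Sum of known resistances R_other = 6.66×10^-6 K/W
Total R = ΔT/Q = 40/54.4 = 0.7353 K/W
R_cork board = R_total − R_other = 0.7353 K/W
k = L/(R·A) = 0.075/(0.7353×2.14)

k ≈ 0.0477 W/(m·K)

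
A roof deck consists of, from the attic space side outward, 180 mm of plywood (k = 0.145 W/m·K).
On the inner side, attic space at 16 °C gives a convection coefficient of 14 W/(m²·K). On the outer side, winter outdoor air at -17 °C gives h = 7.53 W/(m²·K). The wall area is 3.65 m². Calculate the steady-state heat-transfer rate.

Series thermal resistances:
R_inner film = 1/(h_i·A) = 1/(14×3.65) = 0.01957 K/W
R_plywood = L/(kA) = 0.18/(0.145×3.65) = 0.3401 K/W
R_outer film = 1/(h_o·A) = 1/(7.53×3.65) = 0.03638 K/W
R_total = 0.3961 K/W
Q = ΔT / R_total = 33 / 0.3961

Q ≈ 83.3 W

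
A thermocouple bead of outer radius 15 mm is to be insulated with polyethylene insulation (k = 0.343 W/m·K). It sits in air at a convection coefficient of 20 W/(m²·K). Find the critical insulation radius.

For a sphere r_cr = 2k/h = 2×0.343/20
r_cr = 34.3 mm; since the bare radius (15 mm) is below r_cr, adding a thin layer of insulation will *increase* heat loss.

r_cr ≈ 34.3 mm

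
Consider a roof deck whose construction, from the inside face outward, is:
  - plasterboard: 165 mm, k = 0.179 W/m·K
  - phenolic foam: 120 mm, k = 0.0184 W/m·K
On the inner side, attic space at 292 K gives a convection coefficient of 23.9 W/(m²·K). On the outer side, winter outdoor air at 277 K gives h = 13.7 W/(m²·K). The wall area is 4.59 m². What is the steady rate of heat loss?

Thermal resistances in series:
R_inner film = 1/(h_i·A) = 1/(23.9×4.59) = 0.009116 K/W
R_plasterboard = L/(kA) = 0.165/(0.179×4.59) = 0.2008 K/W
R_phenolic foam = L/(kA) = 0.12/(0.0184×4.59) = 1.421 K/W
R_outer film = 1/(h_o·A) = 1/(13.7×4.59) = 0.0159 K/W
R_total = 1.647 K/W
Q = ΔT / R_total = 15 / 1.647

Q ≈ 9.11 W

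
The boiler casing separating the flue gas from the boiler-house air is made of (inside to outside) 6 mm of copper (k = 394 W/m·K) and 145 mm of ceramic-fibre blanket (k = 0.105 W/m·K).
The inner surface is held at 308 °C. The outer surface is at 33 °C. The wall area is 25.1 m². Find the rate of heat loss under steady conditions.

Series thermal resistances:
R_copper = L/(kA) = 0.006/(394×25.1) = 6.067×10^-7 K/W
R_ceramic-fibre blanket = L/(kA) = 0.145/(0.105×25.1) = 0.05502 K/W
R_total = 0.05502 K/W
Q = ΔT / R_total = 275 / 0.05502

Q ≈ 5000 W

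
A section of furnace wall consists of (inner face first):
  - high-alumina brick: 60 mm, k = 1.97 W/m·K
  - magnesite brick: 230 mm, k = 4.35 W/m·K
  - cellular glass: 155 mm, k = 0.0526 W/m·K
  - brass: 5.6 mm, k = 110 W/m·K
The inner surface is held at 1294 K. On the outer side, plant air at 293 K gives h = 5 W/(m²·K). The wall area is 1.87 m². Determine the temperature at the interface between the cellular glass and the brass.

T ≈ 355 K

Using the resistance-network approach (series):
R_high-alumina brick = L/(kA) = 0.06/(1.97×1.87) = 0.01629 K/W
R_magnesite brick = L/(kA) = 0.23/(4.35×1.87) = 0.02827 K/W
R_cellular glass = L/(kA) = 0.155/(0.0526×1.87) = 1.576 K/W
R_brass = L/(kA) = 0.0056/(110×1.87) = 2.722×10^-5 K/W
R_outer film = 1/(h_o·A) = 1/(5×1.87) = 0.107 K/W
R_total = 1.727 K/W;  Q = ΔT/R_total = 1001/1.727 = 579.5 W
T_interface = T_inner − Q·ΣR(inner→interface) = 1294 − 579×1.62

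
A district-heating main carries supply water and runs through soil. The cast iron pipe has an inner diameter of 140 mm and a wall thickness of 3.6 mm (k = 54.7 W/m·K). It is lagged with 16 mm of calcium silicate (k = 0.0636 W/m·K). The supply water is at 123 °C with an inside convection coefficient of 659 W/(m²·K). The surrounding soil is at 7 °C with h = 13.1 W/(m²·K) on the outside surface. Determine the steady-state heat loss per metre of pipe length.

q′ ≈ 184 W/m

For a radial system each layer contributes R = ln(r_out/r_in)/(2πkL); films add R = 1/(hA).
R_inner film = 1/(h_i·2πr₁L) = 1/(659×2π×0.07×1) = 0.00345 K/W
R_cast iron pipe wall = ln(73.6/70)/(2π×54.7×1) = 1.459×10^-4 K/W
R_calcium silicate = ln(89.6/73.6)/(2π×0.0636×1) = 0.4923 K/W
R_outer film = 1/(h_o·2πr_oL) = 1/(13.1×2π×0.0896×1) = 0.1356 K/W
R_total = 0.6314 K/W
Q = ΔT/R_total = 116/0.6314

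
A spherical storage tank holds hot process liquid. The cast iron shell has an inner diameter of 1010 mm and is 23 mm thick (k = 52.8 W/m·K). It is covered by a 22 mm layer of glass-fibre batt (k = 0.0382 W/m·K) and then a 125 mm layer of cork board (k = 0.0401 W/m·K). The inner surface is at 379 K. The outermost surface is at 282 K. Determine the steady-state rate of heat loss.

For a spherical shell R = (1/r₁ − 1/r₂)/(4πk); film R = 1/(h·4πr²). In series:
R_cast iron shell = (1/0.505 − 1/0.528)/(4π×52.8) = 1.3×10^-4 K/W
R_glass-fibre batt = (1/0.528 − 1/0.55)/(4π×0.0382) = 0.1578 K/W
R_cork board = (1/0.55 − 1/0.675)/(4π×0.0401) = 0.6682 K/W
R_total = 0.8261 K/W
Q = ΔT/R_total = 97/0.8261

Q ≈ 117 W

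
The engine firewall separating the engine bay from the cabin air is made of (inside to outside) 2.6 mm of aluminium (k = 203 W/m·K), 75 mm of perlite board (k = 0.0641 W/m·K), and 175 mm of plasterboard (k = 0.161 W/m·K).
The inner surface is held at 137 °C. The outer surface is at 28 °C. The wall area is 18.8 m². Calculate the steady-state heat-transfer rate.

Model the wall as resistances in series:
R_aluminium = L/(kA) = 0.0026/(203×18.8) = 6.813×10^-7 K/W
R_perlite board = L/(kA) = 0.075/(0.0641×18.8) = 0.06224 K/W
R_plasterboard = L/(kA) = 0.175/(0.161×18.8) = 0.05782 K/W
R_total = 0.1201 K/W
Q = ΔT / R_total = 109 / 0.1201

Q ≈ 908 W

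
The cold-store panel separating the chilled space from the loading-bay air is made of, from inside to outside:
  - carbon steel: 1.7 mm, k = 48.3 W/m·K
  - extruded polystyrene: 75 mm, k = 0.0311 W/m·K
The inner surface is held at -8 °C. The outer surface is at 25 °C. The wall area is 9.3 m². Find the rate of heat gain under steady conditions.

Model the wall as resistances in series:
R_carbon steel = L/(kA) = 0.0017/(48.3×9.3) = 3.785×10^-6 K/W
R_extruded polystyrene = L/(kA) = 0.075/(0.0311×9.3) = 0.2593 K/W
R_total = 0.2593 K/W
Q = ΔT / R_total = 33 / 0.2593

Q ≈ 127 W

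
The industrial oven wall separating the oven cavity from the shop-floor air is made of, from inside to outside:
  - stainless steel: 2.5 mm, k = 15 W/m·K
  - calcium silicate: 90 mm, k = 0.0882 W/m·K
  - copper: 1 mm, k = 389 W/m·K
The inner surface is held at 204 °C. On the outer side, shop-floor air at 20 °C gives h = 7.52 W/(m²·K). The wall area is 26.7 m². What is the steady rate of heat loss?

Q ≈ 4260 W

Treating each layer as a thermal resistance in series:
R_stainless steel = L/(kA) = 0.0025/(15×26.7) = 6.242×10^-6 K/W
R_calcium silicate = L/(kA) = 0.09/(0.0882×26.7) = 0.03822 K/W
R_copper = L/(kA) = 0.001/(389×26.7) = 9.628×10^-8 K/W
R_outer film = 1/(h_o·A) = 1/(7.52×26.7) = 0.00498 K/W
R_total = 0.0432 K/W
Q = ΔT / R_total = 184 / 0.0432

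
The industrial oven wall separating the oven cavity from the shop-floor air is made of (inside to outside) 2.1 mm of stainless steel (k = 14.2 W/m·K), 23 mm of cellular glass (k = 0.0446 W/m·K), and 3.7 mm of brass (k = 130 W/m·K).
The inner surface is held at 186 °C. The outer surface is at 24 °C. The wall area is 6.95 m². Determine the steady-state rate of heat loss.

Thermal resistances in series:
R_stainless steel = L/(kA) = 0.0021/(14.2×6.95) = 2.128×10^-5 K/W
R_cellular glass = L/(kA) = 0.023/(0.0446×6.95) = 0.0742 K/W
R_brass = L/(kA) = 0.0037/(130×6.95) = 4.095×10^-6 K/W
R_total = 0.07423 K/W
Q = ΔT / R_total = 162 / 0.07423

Q ≈ 2180 W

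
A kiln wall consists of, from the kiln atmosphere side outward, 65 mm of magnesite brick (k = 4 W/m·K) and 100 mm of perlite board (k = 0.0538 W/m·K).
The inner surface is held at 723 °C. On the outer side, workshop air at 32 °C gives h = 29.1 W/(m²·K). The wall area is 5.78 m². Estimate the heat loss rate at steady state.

Q ≈ 2090 W

Thermal resistances in series:
R_magnesite brick = L/(kA) = 0.065/(4×5.78) = 0.002811 K/W
R_perlite board = L/(kA) = 0.1/(0.0538×5.78) = 0.3216 K/W
R_outer film = 1/(h_o·A) = 1/(29.1×5.78) = 0.005945 K/W
R_total = 0.3303 K/W
Q = ΔT / R_total = 691 / 0.3303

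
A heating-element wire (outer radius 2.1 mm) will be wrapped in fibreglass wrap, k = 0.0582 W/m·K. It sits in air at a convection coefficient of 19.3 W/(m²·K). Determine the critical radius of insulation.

r_cr ≈ 3.02 mm

For a cylinder r_cr = k/h = 0.0582/19.3
r_cr = 3.02 mm; since the bare radius (2.1 mm) is below r_cr, adding a thin layer of insulation will *increase* heat loss.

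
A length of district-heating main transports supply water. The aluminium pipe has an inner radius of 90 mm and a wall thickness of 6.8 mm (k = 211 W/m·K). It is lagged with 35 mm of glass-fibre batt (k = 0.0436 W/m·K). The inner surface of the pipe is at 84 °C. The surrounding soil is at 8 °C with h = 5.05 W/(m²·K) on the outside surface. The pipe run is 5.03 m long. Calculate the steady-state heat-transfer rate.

Q ≈ 280 W

For a radial system each layer contributes R = ln(r_out/r_in)/(2πkL); films add R = 1/(hA).
R_aluminium pipe wall = ln(96.8/90)/(2π×211×5.03) = 1.092×10^-5 K/W
R_glass-fibre batt = ln(131.8/96.8)/(2π×0.0436×5.03) = 0.224 K/W
R_outer film = 1/(h_o·2πr_oL) = 1/(5.05×2π×0.1318×5.03) = 0.04754 K/W
R_total = 0.2715 K/W
Q = ΔT/R_total = 76/0.2715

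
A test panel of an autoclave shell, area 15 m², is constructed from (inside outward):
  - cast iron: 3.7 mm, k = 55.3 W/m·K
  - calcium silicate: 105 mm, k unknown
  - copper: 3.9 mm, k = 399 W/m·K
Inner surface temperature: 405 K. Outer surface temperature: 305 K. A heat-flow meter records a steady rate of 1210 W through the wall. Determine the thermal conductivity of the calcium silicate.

k ≈ 0.0847 W/(m·K)

Using the resistance-network approach (series):
R_cast iron = L/(kA) = 0.0037/(55.3×15) = 4.461×10^-6 K/W
R_copper = L/(kA) = 0.0039/(399×15) = 6.516×10^-7 K/W
Sum of known resistances R_other = 5.112×10^-6 K/W
Total R = ΔT/Q = 100/1210 = 0.08264 K/W
R_calcium silicate = R_total − R_other = 0.08264 K/W
k = L/(R·A) = 0.105/(0.08264×15)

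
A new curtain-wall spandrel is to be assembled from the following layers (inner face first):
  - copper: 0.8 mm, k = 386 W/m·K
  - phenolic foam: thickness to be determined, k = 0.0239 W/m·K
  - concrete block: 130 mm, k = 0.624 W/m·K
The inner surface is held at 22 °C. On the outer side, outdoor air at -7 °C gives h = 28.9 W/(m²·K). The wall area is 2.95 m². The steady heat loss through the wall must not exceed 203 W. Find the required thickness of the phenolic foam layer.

Thermal resistances in series:
R_copper = L/(kA) = 0.0008/(386×2.95) = 7.026×10^-7 K/W
R_concrete block = L/(kA) = 0.13/(0.624×2.95) = 0.07062 K/W
R_outer film = 1/(h_o·A) = 1/(28.9×2.95) = 0.01173 K/W
Sum of the known resistances R_other = 0.08235 K/W
Required total resistance R_tot = ΔT/Q_allow = 29/203 = 0.1429 K/W
R_phenolic foam = R_tot − R_other = 0.06051 K/W
L = R·k·A = 0.06051×0.0239×2.95

L ≈ 4.27 mm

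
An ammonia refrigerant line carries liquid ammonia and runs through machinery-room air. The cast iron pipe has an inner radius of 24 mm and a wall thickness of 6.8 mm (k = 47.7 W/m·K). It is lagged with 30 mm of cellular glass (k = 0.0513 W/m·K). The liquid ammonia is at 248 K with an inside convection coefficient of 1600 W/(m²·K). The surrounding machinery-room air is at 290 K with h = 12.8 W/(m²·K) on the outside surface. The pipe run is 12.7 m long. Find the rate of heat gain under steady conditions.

Q ≈ 230 W

For a radial system each layer contributes R = ln(r_out/r_in)/(2πkL); films add R = 1/(hA).
R_inner film = 1/(h_i·2πr₁L) = 1/(1600×2π×0.024×12.7) = 3.264×10^-4 K/W
R_cast iron pipe wall = ln(30.8/24)/(2π×47.7×12.7) = 6.554×10^-5 K/W
R_cellular glass = ln(60.8/30.8)/(2π×0.0513×12.7) = 0.1661 K/W
R_outer film = 1/(h_o·2πr_oL) = 1/(12.8×2π×0.0608×12.7) = 0.0161 K/W
R_total = 0.1826 K/W
Q = ΔT/R_total = 42/0.1826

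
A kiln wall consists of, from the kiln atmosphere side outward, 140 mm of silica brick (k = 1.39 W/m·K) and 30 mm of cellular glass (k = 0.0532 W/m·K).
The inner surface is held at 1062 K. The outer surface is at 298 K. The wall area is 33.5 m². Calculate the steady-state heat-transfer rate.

Series thermal resistances:
R_silica brick = L/(kA) = 0.14/(1.39×33.5) = 0.003007 K/W
R_cellular glass = L/(kA) = 0.03/(0.0532×33.5) = 0.01683 K/W
R_total = 0.01984 K/W
Q = ΔT / R_total = 764 / 0.01984

Q ≈ 38500 W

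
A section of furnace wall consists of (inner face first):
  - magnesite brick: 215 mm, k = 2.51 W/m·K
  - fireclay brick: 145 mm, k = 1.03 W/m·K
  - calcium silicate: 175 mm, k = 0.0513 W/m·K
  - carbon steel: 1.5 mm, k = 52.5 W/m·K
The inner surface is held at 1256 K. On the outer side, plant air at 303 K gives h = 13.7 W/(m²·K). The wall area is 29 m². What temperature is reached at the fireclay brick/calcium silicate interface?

Treating each layer as a thermal resistance in series:
R_magnesite brick = L/(kA) = 0.215/(2.51×29) = 0.002954 K/W
R_fireclay brick = L/(kA) = 0.145/(1.03×29) = 0.004854 K/W
R_calcium silicate = L/(kA) = 0.175/(0.0513×29) = 0.1176 K/W
R_carbon steel = L/(kA) = 0.0015/(52.5×29) = 9.852×10^-7 K/W
R_outer film = 1/(h_o·A) = 1/(13.7×29) = 0.002517 K/W
R_total = 0.128 K/W;  Q = ΔT/R_total = 953/0.128 = 7448 W
T_interface = T_inner − Q·ΣR(inner→interface) = 1256 − 7450×0.007808

T ≈ 1200 K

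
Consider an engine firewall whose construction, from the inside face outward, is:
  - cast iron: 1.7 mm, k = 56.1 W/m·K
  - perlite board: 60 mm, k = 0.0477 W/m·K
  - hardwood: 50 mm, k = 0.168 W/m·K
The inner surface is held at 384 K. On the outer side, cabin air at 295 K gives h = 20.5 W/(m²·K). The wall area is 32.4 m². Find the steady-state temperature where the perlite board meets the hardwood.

Treating each layer as a thermal resistance in series:
R_cast iron = L/(kA) = 0.0017/(56.1×32.4) = 9.353×10^-7 K/W
R_perlite board = L/(kA) = 0.06/(0.0477×32.4) = 0.03882 K/W
R_hardwood = L/(kA) = 0.05/(0.168×32.4) = 0.009186 K/W
R_outer film = 1/(h_o·A) = 1/(20.5×32.4) = 0.001506 K/W
R_total = 0.04952 K/W;  Q = ΔT/R_total = 89/0.04952 = 1797 W
T_interface = T_inner − Q·ΣR(inner→interface) = 384 − 1800×0.03882

T ≈ 314 K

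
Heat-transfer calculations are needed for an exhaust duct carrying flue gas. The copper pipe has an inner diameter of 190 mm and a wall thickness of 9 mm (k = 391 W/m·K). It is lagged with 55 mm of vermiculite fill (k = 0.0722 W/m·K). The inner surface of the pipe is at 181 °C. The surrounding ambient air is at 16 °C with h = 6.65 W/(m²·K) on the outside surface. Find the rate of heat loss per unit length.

q′ ≈ 152 W/m

Per-layer cylindrical resistances, series-summed:
R_copper pipe wall = ln(104/95)/(2π×391×1) = 3.684×10^-5 K/W
R_vermiculite fill = ln(159/104)/(2π×0.0722×1) = 0.9358 K/W
R_outer film = 1/(h_o·2πr_oL) = 1/(6.65×2π×0.159×1) = 0.1505 K/W
R_total = 1.086 K/W
Q = ΔT/R_total = 165/1.086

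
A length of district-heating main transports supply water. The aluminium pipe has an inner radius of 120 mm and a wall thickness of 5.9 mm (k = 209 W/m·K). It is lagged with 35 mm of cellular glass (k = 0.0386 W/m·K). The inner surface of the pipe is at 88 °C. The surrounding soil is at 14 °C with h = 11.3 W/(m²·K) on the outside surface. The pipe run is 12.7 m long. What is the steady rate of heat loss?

Q ≈ 855 W

Radial resistances (cylindrical: R_cond = ln(r_o/r_i)/(2πkL), R_conv = 1/(h·2πrL)):
R_aluminium pipe wall = ln(125.9/120)/(2π×209×12.7) = 2.878×10^-6 K/W
R_cellular glass = ln(160.9/125.9)/(2π×0.0386×12.7) = 0.07964 K/W
R_outer film = 1/(h_o·2πr_oL) = 1/(11.3×2π×0.1609×12.7) = 0.006893 K/W
R_total = 0.08653 K/W
Q = ΔT/R_total = 74/0.08653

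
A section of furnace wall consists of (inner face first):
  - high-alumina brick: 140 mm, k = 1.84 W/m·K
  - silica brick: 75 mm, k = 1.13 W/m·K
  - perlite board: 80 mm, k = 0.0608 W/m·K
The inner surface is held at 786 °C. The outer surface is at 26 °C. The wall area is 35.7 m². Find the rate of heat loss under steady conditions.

Using the resistance-network approach (series):
R_high-alumina brick = L/(kA) = 0.14/(1.84×35.7) = 0.002131 K/W
R_silica brick = L/(kA) = 0.075/(1.13×35.7) = 0.001859 K/W
R_perlite board = L/(kA) = 0.08/(0.0608×35.7) = 0.03686 K/W
R_total = 0.04085 K/W
Q = ΔT / R_total = 760 / 0.04085

Q ≈ 18600 W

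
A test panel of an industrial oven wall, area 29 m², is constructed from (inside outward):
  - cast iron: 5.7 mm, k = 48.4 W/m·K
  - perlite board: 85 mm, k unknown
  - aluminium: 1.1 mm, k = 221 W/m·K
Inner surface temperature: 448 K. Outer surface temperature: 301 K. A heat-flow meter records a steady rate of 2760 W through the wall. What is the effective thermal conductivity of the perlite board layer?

Model the wall as resistances in series:
R_cast iron = L/(kA) = 0.0057/(48.4×29) = 4.061×10^-6 K/W
R_aluminium = L/(kA) = 0.0011/(221×29) = 1.716×10^-7 K/W
Sum of known resistances R_other = 4.233×10^-6 K/W
Total R = ΔT/Q = 147/2760 = 0.05326 K/W
R_perlite board = R_total − R_other = 0.05326 K/W
k = L/(R·A) = 0.085/(0.05326×29)

k ≈ 0.055 W/(m·K)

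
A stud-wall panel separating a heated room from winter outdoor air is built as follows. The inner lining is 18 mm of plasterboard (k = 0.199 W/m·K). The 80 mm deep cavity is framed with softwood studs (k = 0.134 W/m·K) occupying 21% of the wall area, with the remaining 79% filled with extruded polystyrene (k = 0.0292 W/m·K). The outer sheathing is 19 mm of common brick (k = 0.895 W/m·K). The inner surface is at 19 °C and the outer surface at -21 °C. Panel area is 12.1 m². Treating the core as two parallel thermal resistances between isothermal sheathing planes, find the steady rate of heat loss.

Q ≈ 289 W

Sheathing layers in series; stud and cavity paths in parallel between them.
R_inner = 0.018/(0.199×12.1) = 0.007475 K/W
R_stud  = 0.08/(0.134×0.21×12.1) = 0.235 K/W
R_cav   = 0.08/(0.0292×0.79×12.1) = 0.2866 K/W
1/R_core = 1/R_stud + 1/R_cav → R_core = 0.1291 K/W
R_outer = 0.019/(0.895×12.1) = 0.001754 K/W
R_total = 0.1383 K/W
Q = ΔT/R_total = 40/0.1383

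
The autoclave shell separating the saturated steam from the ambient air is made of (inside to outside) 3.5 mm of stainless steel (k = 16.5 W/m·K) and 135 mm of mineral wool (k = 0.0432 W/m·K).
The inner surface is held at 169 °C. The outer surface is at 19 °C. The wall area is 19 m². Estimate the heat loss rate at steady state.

Q ≈ 912 W

Treating each layer as a thermal resistance in series:
R_stainless steel = L/(kA) = 0.0035/(16.5×19) = 1.116×10^-5 K/W
R_mineral wool = L/(kA) = 0.135/(0.0432×19) = 0.1645 K/W
R_total = 0.1645 K/W
Q = ΔT / R_total = 150 / 0.1645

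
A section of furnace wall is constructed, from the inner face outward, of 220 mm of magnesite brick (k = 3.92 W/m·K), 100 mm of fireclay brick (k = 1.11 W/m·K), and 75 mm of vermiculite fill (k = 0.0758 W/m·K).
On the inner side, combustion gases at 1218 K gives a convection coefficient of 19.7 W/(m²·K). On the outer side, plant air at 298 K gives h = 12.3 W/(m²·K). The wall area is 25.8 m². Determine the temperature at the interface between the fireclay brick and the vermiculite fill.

Thermal resistances in series:
R_inner film = 1/(h_i·A) = 1/(19.7×25.8) = 0.001967 K/W
R_magnesite brick = L/(kA) = 0.22/(3.92×25.8) = 0.002175 K/W
R_fireclay brick = L/(kA) = 0.1/(1.11×25.8) = 0.003492 K/W
R_vermiculite fill = L/(kA) = 0.075/(0.0758×25.8) = 0.03835 K/W
R_outer film = 1/(h_o·A) = 1/(12.3×25.8) = 0.003151 K/W
R_total = 0.04914 K/W;  Q = ΔT/R_total = 920/0.04914 = 18720 W
T_interface = T_inner − Q·ΣR(inner→interface) = 1218 − 18700×0.007635

T ≈ 1080 K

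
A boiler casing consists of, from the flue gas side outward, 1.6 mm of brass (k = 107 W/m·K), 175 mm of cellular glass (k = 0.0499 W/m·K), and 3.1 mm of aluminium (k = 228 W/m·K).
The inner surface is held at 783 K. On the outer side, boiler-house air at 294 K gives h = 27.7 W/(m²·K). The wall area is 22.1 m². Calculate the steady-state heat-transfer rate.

Model the wall as resistances in series:
R_brass = L/(kA) = 0.0016/(107×22.1) = 6.766×10^-7 K/W
R_cellular glass = L/(kA) = 0.175/(0.0499×22.1) = 0.1587 K/W
R_aluminium = L/(kA) = 0.0031/(228×22.1) = 6.152×10^-7 K/W
R_outer film = 1/(h_o·A) = 1/(27.7×22.1) = 0.001634 K/W
R_total = 0.1603 K/W
Q = ΔT / R_total = 489 / 0.1603

Q ≈ 3050 W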